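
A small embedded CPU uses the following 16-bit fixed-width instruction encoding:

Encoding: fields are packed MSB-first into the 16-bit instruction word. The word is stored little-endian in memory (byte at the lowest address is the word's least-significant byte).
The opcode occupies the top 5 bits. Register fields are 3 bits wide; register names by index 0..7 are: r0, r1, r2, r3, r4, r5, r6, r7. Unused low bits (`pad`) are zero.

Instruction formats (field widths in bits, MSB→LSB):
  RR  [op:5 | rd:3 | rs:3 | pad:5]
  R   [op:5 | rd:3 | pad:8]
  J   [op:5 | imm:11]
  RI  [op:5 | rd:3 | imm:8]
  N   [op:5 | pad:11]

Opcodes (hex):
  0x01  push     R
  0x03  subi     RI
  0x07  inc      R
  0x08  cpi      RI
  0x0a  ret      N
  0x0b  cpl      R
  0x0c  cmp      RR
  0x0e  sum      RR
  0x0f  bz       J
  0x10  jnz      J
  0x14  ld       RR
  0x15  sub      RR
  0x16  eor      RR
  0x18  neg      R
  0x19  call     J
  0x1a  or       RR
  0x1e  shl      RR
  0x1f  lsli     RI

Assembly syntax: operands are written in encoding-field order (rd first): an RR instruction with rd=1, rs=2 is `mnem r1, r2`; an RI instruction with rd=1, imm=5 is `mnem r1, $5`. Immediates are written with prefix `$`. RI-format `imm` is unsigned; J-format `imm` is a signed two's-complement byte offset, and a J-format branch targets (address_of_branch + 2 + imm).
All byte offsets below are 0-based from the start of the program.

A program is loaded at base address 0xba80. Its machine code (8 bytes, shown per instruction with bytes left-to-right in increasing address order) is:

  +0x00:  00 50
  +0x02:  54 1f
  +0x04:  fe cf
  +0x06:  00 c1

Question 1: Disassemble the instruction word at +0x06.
off 0x06: read 00 c1 as little → 0xc100
  opcode bits[15:11]=0x18: neg/R
  [10:8] rd=1 = r1

neg r1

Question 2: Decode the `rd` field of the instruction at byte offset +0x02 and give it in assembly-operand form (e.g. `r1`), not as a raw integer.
r7

[02] 54 1f → 0x1f54
  top 5b → 0x3 → subi [RI]
  [10:8] rd=7 = r7
  [7:0] imm=84 = $84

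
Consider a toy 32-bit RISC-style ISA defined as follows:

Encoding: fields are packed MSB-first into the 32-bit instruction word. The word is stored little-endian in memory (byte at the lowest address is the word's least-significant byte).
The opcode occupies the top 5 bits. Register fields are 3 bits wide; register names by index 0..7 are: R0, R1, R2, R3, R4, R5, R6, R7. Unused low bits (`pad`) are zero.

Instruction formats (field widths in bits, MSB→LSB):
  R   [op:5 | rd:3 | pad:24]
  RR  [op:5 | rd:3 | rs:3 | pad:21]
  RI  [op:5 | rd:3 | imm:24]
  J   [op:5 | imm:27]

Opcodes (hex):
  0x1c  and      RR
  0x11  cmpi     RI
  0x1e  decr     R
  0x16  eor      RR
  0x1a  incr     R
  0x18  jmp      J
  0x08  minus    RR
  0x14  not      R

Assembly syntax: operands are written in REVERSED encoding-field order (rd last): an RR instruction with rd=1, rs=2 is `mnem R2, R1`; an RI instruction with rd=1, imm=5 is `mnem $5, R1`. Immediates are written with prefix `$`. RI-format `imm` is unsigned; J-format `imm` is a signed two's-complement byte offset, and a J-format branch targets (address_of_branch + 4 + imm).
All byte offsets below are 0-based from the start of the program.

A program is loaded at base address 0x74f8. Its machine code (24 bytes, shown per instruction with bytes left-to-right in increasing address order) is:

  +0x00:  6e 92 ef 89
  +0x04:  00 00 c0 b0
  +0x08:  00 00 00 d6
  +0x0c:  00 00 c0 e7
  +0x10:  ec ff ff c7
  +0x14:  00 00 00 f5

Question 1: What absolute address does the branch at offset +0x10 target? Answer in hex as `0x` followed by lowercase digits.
0x74f8

[10] ec ff ff c7 → 0xc7ffffec
  opcode bits[31:27]=0x18: jmp/J
  imm@[26:0]=0x7ffffec (s27→-20) ⇒ $-20
  target = base 0x74f8 + off 0x10 + 4 + imm -20 = 0x74f8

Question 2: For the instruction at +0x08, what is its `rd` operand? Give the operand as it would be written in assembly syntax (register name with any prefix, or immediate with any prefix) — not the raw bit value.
R6

+0x08: 00 00 00 d6 ⇒ word 0xd6000000 (little)
  op=0xd6000000>>27=0x1a ⇒ incr (R)
  rd: (w>>24)&0x7=0x6 → R6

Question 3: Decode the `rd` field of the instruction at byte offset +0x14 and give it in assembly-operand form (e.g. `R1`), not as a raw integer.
off 0x14: read 00 00 00 f5 as little → 0xf5000000
  op=0xf5000000>>27=0x1e ⇒ decr (R)
  [26:24] rd=5 = R5

R5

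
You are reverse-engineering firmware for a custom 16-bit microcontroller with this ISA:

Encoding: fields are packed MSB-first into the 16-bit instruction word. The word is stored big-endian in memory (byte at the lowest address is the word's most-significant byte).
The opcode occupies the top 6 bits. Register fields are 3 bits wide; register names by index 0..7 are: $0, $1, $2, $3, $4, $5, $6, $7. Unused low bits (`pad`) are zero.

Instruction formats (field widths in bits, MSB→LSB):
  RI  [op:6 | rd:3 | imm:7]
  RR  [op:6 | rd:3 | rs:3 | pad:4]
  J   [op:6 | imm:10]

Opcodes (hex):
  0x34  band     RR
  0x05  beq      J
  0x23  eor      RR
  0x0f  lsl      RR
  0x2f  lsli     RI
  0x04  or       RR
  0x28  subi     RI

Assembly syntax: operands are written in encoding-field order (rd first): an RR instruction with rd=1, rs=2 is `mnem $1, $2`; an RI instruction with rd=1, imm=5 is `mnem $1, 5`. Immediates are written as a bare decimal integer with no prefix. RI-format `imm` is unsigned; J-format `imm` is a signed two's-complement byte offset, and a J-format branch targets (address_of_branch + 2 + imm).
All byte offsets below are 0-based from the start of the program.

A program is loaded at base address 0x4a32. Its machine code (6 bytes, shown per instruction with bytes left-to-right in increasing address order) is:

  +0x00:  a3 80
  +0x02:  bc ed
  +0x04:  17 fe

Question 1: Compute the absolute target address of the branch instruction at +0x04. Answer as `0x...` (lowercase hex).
0x4a36

off 0x04: read 17 fe as big → 0x17fe
  top 6b → 0x5 → beq [J]
  imm@[9:0]=0x3fe (s10→-2) ⇒ -2
  target = base 0x4a32 + off 0x04 + 2 + imm -2 = 0x4a36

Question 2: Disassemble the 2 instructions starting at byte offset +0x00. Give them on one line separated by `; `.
subi $7, 0; lsli $1, 109

+0x00: a3 80 ⇒ word 0xa380 (big)
  top 6b → 0x28 → subi [RI]
  rd@[9:7]=0x7 ⇒ $7
  imm@[6:0]=0x0 ⇒ 0
+0x02: bc ed ⇒ word 0xbced (big)
  top 6b → 0x2f → lsli [RI]
  rd@[9:7]=0x1 ⇒ $1
  imm@[6:0]=0x6d ⇒ 109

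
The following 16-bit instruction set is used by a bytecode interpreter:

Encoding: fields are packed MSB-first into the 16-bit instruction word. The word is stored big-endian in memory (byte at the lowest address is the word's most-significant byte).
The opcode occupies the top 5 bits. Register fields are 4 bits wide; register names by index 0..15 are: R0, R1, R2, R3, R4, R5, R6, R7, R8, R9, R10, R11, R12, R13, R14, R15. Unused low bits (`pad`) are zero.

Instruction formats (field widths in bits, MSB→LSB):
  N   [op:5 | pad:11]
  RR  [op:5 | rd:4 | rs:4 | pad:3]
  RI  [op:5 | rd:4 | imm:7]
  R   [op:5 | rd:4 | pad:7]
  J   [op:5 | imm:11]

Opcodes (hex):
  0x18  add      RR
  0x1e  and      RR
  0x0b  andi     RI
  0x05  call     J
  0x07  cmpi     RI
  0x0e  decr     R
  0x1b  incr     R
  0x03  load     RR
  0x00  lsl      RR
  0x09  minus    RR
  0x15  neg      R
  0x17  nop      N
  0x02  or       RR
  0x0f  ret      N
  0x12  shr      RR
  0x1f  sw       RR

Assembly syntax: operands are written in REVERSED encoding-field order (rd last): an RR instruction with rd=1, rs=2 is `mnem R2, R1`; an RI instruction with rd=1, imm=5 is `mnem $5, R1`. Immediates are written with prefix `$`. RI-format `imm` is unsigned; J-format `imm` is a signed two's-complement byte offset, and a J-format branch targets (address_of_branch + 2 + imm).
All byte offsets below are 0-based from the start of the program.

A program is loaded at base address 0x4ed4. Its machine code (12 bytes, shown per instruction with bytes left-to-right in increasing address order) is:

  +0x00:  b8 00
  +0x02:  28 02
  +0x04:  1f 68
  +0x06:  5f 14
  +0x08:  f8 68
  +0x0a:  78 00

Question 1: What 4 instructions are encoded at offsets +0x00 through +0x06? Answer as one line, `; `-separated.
nop; call $2; load R13, R14; andi $20, R14

@+00  big-endian(b8 00) = 0xb800
  top 5b → 0x17 → nop [N]
@+02  big-endian(28 02) = 0x2802
  top 5b → 0x5 → call [J]
  imm@[10:0]=0x2 ⇒ $2
@+04  big-endian(1f 68) = 0x1f68
  top 5b → 0x3 → load [RR]
  rd@[10:7]=0xe ⇒ R14
  rs@[6:3]=0xd ⇒ R13
@+06  big-endian(5f 14) = 0x5f14
  top 5b → 0xb → andi [RI]
  rd@[10:7]=0xe ⇒ R14
  imm@[6:0]=0x14 ⇒ $20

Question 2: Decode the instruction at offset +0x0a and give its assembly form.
ret

@+0a  big-endian(78 00) = 0x7800
  op=0x7800>>11=0xf ⇒ ret (N)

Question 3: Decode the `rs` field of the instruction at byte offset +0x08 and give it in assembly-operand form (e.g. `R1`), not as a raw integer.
R13

@+08  big-endian(f8 68) = 0xf868
  top 5b → 0x1f → sw [RR]
  rd: (w>>7)&0xf=0x0 → R0
  rs: (w>>3)&0xf=0xd → R13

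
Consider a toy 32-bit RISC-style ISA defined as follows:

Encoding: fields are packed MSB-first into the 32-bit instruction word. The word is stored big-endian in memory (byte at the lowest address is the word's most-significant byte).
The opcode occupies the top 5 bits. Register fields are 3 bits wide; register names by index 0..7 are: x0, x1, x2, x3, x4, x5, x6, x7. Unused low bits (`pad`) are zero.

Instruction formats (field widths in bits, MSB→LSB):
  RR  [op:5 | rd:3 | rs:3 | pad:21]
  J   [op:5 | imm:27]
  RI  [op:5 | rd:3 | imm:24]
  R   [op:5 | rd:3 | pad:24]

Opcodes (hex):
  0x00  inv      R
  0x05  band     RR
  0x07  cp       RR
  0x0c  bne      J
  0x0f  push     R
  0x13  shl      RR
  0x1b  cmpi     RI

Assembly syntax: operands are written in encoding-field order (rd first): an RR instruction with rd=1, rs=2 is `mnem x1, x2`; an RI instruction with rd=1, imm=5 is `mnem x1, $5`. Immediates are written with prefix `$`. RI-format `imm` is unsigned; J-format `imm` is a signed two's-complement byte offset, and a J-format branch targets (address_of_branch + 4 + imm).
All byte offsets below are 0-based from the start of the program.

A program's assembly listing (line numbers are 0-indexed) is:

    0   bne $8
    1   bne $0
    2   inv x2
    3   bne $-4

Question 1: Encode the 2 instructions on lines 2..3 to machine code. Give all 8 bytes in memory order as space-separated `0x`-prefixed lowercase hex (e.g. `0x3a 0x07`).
0x02 0x00 0x00 0x00 0x67 0xff 0xff 0xfc

line 2 (inv): pack op=0x0:5|rd=2:3|pad=0:24 = 0x02000000; big→ 02 00 00 00
line 3 (bne): pack op=0xc:5|imm=-4:27 = 0x67fffffc; big→ 67 ff ff fc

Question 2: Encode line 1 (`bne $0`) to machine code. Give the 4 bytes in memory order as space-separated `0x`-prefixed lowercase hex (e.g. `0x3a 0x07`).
L1: bne op=0xc:5|imm=0:27 ⇒ 0x60000000 ⇒ big 60 00 00 00

0x60 0x00 0x00 0x00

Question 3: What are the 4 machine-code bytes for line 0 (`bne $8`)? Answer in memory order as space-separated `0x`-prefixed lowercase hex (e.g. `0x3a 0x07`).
0. bne fields op=0xc:5|imm=8:27 → word 60000008h → 60 00 00 08

0x60 0x00 0x00 0x08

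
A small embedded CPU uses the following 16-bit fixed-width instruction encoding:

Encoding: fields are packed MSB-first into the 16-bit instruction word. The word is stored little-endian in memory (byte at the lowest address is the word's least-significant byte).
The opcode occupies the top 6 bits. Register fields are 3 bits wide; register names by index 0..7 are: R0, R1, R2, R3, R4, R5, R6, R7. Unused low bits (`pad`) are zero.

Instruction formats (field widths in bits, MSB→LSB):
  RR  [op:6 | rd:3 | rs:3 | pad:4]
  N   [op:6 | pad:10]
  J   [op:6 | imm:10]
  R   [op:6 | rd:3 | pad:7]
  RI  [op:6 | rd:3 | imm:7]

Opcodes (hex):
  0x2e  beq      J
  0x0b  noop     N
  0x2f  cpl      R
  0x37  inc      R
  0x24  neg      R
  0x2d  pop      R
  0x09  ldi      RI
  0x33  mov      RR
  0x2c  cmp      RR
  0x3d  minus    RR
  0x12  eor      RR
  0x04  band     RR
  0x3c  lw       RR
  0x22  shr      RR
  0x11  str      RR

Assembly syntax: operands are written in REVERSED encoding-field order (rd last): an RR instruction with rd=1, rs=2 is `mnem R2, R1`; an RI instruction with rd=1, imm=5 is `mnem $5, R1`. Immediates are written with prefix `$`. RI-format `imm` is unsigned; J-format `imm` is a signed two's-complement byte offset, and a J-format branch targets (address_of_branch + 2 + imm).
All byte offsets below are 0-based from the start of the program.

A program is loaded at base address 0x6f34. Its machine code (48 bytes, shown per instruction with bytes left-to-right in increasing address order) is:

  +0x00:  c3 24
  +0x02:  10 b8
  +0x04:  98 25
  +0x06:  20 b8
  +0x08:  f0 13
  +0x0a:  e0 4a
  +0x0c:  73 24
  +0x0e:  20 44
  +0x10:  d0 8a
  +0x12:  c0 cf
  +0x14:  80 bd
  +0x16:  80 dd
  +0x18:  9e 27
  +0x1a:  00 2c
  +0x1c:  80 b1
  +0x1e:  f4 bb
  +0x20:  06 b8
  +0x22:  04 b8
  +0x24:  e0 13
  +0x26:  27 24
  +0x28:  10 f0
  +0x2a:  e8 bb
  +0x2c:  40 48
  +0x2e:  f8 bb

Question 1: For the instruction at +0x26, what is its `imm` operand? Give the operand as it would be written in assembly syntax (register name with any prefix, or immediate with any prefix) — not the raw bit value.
$39

+0x26: 27 24 ⇒ word 0x2427 (little)
  opcode bits[15:10]=0x9: ldi/RI
  rd: (w>>7)&0x7=0x0 → R0
  imm: (w>>0)&0x7f=0x27 → $39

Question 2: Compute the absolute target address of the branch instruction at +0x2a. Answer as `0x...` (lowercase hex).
+0x2a: e8 bb ⇒ word 0xbbe8 (little)
  opcode bits[15:10]=0x2e: beq/J
  imm: (w>>0)&0x3ff=0x3e8 (s10→-24) → $-24
  target = base 0x6f34 + off 0x2a + 2 + imm -24 = 0x6f48

0x6f48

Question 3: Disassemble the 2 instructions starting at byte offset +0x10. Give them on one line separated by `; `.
[10] d0 8a → 0x8ad0
  opcode bits[15:10]=0x22: shr/RR
  rd: (w>>7)&0x7=0x5 → R5
  rs: (w>>4)&0x7=0x5 → R5
[12] c0 cf → 0xcfc0
  opcode bits[15:10]=0x33: mov/RR
  rd: (w>>7)&0x7=0x7 → R7
  rs: (w>>4)&0x7=0x4 → R4

shr R5, R5; mov R4, R7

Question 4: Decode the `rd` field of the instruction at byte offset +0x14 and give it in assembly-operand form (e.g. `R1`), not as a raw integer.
[14] 80 bd → 0xbd80
  op=0xbd80>>10=0x2f ⇒ cpl (R)
  rd: (w>>7)&0x7=0x3 → R3

R3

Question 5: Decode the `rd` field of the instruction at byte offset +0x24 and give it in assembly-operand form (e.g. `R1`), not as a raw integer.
@+24  little-endian(e0 13) = 0x13e0
  opcode bits[15:10]=0x4: band/RR
  rd@[9:7]=0x7 ⇒ R7
  rs@[6:4]=0x6 ⇒ R6

R7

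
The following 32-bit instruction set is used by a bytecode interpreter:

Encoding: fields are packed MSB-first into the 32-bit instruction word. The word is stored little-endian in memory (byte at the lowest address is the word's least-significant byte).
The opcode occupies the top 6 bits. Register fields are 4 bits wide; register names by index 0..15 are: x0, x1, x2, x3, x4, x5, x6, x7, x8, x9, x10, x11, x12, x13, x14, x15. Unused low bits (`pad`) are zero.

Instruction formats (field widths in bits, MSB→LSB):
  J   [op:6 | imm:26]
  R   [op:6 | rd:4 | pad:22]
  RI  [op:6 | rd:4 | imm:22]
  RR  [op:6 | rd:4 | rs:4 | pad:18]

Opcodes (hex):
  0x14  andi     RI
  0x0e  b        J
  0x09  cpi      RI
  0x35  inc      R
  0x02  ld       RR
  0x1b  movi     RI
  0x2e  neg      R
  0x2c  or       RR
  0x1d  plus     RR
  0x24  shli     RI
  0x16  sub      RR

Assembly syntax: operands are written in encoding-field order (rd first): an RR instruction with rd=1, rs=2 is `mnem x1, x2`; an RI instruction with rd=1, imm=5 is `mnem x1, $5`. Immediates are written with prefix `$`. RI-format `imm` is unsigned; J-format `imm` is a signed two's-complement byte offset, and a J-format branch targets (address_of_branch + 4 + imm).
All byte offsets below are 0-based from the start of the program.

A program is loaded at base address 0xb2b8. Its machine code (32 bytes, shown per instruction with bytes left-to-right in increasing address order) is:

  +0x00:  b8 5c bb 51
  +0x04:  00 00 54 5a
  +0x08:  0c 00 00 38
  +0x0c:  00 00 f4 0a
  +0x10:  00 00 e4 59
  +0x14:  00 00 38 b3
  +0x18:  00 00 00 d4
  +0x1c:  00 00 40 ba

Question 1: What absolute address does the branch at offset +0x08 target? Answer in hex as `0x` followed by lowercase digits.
off 0x08: read 0c 00 00 38 as little → 0x3800000c
  opcode bits[31:26]=0xe: b/J
  imm: (w>>0)&0x3ffffff=0xc → $12
  target = base 0xb2b8 + off 0x08 + 4 + imm 12 = 0xb2d0

0xb2d0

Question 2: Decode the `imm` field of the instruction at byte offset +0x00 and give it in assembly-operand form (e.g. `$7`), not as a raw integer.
$3890360

[00] b8 5c bb 51 → 0x51bb5cb8
  opcode bits[31:26]=0x14: andi/RI
  rd@[25:22]=0x6 ⇒ x6
  imm@[21:0]=0x3b5cb8 ⇒ $3890360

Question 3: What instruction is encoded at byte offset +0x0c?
@+0c  little-endian(00 00 f4 0a) = 0x0af40000
  opcode bits[31:26]=0x2: ld/RR
  [25:22] rd=11 = x11
  [21:18] rs=13 = x13

ld x11, x13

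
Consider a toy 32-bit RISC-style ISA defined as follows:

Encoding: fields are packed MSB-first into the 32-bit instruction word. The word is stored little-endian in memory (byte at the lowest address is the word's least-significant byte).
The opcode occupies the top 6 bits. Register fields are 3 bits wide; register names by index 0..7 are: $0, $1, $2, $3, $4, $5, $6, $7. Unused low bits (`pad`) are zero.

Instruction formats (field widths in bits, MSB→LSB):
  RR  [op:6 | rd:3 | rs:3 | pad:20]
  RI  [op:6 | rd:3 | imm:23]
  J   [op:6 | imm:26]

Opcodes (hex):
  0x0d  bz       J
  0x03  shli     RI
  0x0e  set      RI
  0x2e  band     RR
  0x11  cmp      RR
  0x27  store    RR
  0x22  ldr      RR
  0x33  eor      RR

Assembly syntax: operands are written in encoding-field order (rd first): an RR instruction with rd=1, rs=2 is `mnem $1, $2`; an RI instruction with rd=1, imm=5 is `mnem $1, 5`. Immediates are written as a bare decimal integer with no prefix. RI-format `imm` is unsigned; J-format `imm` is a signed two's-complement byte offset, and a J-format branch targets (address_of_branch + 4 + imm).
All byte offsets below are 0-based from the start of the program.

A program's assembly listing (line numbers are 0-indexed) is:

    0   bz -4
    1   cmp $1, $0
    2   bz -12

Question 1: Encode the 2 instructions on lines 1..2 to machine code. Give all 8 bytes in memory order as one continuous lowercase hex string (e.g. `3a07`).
00008044f4ffff37

L1: cmp op=0x11:6|rd=1:3|rs=0:3|pad=0:20 ⇒ 0x44800000 ⇒ little 00 00 80 44
L2: bz op=0xd:6|imm=-12:26 ⇒ 0x37fffff4 ⇒ little f4 ff ff 37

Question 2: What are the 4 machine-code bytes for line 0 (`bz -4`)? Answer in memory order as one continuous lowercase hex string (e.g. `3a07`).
fcffff37

0. bz fields op=0xd:6|imm=-4:26 → word 37fffffch → fc ff ff 37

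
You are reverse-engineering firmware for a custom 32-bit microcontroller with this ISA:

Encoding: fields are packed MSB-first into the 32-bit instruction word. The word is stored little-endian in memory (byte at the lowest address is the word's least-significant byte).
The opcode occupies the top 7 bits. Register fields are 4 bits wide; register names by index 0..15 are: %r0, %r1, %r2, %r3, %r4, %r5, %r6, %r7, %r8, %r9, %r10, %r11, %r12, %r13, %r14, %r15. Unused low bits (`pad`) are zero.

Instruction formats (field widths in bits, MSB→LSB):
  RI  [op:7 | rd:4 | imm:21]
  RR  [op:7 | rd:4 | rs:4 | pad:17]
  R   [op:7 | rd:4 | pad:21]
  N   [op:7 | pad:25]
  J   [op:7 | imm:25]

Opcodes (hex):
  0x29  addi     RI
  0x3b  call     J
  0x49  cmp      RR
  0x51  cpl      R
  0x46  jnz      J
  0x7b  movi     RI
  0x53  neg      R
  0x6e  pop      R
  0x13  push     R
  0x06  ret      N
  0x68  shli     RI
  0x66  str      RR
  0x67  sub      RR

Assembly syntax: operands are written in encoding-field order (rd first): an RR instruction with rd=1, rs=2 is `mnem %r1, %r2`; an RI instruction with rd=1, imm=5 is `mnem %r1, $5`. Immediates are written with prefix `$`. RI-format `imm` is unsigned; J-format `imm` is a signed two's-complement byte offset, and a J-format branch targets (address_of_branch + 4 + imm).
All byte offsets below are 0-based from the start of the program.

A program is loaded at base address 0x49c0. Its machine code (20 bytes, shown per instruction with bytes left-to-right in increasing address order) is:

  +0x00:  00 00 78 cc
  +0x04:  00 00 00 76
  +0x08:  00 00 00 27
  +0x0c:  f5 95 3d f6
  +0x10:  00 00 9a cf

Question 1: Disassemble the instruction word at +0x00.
str %r3, %r12

+0x00: 00 00 78 cc ⇒ word 0xcc780000 (little)
  op=0xcc780000>>25=0x66 ⇒ str (RR)
  rd: (w>>21)&0xf=0x3 → %r3
  rs: (w>>17)&0xf=0xc → %r12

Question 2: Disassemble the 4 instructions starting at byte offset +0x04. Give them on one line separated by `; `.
[04] 00 00 00 76 → 0x76000000
  top 7b → 0x3b → call [J]
  [24:0] imm=0 = $0
[08] 00 00 00 27 → 0x27000000
  top 7b → 0x13 → push [R]
  [24:21] rd=8 = %r8
[0c] f5 95 3d f6 → 0xf63d95f5
  top 7b → 0x7b → movi [RI]
  [24:21] rd=1 = %r1
  [20:0] imm=1938933 = $1938933
[10] 00 00 9a cf → 0xcf9a0000
  top 7b → 0x67 → sub [RR]
  [24:21] rd=12 = %r12
  [20:17] rs=13 = %r13

call $0; push %r8; movi %r1, $1938933; sub %r12, %r13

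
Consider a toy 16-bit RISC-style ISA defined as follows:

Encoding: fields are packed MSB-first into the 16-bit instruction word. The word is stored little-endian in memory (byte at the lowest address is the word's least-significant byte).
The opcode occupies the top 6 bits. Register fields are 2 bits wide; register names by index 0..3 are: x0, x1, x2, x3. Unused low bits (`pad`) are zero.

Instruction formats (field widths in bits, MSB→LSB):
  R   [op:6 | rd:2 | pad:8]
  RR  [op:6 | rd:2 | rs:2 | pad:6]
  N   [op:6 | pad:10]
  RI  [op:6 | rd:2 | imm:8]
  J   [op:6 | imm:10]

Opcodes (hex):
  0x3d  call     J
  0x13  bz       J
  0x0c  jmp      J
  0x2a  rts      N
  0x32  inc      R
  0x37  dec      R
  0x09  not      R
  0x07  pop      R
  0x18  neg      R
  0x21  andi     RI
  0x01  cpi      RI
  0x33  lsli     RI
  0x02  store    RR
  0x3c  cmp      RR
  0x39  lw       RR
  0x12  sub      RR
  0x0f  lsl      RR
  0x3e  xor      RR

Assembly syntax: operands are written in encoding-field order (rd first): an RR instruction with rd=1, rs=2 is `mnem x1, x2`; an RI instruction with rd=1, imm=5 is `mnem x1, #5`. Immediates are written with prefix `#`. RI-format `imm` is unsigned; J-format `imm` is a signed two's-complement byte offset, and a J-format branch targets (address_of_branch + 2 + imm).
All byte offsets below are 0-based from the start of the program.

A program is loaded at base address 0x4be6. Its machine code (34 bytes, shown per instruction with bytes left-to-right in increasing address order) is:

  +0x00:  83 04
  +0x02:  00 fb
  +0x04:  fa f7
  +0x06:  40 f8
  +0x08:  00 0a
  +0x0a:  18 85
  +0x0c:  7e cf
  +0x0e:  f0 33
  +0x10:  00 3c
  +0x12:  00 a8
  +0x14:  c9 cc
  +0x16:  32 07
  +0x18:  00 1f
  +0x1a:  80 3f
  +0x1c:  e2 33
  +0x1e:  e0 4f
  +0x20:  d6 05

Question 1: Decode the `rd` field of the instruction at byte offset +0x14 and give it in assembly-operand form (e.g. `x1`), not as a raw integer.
[14] c9 cc → 0xccc9
  op=0xccc9>>10=0x33 ⇒ lsli (RI)
  [9:8] rd=0 = x0
  [7:0] imm=201 = #201

x0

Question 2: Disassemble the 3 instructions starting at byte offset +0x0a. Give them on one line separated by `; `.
off 0x0a: read 18 85 as little → 0x8518
  opcode bits[15:10]=0x21: andi/RI
  rd@[9:8]=0x1 ⇒ x1
  imm@[7:0]=0x18 ⇒ #24
off 0x0c: read 7e cf as little → 0xcf7e
  opcode bits[15:10]=0x33: lsli/RI
  rd@[9:8]=0x3 ⇒ x3
  imm@[7:0]=0x7e ⇒ #126
off 0x0e: read f0 33 as little → 0x33f0
  opcode bits[15:10]=0xc: jmp/J
  imm@[9:0]=0x3f0 (s10→-16) ⇒ #-16

andi x1, #24; lsli x3, #126; jmp #-16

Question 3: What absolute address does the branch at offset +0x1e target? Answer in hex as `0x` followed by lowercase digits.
0x4be6

@+1e  little-endian(e0 4f) = 0x4fe0
  op=0x4fe0>>10=0x13 ⇒ bz (J)
  imm@[9:0]=0x3e0 (s10→-32) ⇒ #-32
  target = base 0x4be6 + off 0x1e + 2 + imm -32 = 0x4be6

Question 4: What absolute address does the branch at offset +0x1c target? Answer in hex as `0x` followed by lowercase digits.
0x4be6

@+1c  little-endian(e2 33) = 0x33e2
  op=0x33e2>>10=0xc ⇒ jmp (J)
  imm@[9:0]=0x3e2 (s10→-30) ⇒ #-30
  target = base 0x4be6 + off 0x1c + 2 + imm -30 = 0x4be6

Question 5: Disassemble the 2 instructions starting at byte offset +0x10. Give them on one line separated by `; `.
@+10  little-endian(00 3c) = 0x3c00
  opcode bits[15:10]=0xf: lsl/RR
  [9:8] rd=0 = x0
  [7:6] rs=0 = x0
@+12  little-endian(00 a8) = 0xa800
  opcode bits[15:10]=0x2a: rts/N

lsl x0, x0; rts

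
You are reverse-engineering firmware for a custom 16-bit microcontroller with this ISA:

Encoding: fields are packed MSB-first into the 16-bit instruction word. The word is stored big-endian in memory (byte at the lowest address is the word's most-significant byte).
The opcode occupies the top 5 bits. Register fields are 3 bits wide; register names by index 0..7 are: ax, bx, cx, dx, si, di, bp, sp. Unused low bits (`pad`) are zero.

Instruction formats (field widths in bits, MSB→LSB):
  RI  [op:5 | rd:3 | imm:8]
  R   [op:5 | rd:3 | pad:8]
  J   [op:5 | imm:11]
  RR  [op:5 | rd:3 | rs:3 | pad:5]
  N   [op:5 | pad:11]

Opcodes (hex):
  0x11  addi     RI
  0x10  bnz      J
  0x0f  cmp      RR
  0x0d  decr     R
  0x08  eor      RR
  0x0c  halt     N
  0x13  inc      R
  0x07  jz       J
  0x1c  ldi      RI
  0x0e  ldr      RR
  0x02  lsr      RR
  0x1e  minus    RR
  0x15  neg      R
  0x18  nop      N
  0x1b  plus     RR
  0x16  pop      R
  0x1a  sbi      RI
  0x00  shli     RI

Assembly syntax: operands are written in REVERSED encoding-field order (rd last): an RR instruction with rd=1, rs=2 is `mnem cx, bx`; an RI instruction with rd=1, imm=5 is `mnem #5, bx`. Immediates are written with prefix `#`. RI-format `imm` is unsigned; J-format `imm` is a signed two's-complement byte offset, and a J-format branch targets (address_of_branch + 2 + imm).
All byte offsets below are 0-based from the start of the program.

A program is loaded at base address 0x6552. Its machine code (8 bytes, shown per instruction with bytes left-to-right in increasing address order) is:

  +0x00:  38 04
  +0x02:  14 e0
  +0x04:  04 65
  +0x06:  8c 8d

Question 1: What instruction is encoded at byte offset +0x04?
off 0x04: read 04 65 as big → 0x0465
  op=0x0465>>11=0x0 ⇒ shli (RI)
  rd@[10:8]=0x4 ⇒ si
  imm@[7:0]=0x65 ⇒ #101

shli #101, si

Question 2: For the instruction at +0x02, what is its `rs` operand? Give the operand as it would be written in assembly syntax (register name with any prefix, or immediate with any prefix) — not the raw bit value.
sp

[02] 14 e0 → 0x14e0
  opcode bits[15:11]=0x2: lsr/RR
  rd: (w>>8)&0x7=0x4 → si
  rs: (w>>5)&0x7=0x7 → sp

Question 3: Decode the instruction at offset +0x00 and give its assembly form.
jz #4

[00] 38 04 → 0x3804
  opcode bits[15:11]=0x7: jz/J
  imm@[10:0]=0x4 ⇒ #4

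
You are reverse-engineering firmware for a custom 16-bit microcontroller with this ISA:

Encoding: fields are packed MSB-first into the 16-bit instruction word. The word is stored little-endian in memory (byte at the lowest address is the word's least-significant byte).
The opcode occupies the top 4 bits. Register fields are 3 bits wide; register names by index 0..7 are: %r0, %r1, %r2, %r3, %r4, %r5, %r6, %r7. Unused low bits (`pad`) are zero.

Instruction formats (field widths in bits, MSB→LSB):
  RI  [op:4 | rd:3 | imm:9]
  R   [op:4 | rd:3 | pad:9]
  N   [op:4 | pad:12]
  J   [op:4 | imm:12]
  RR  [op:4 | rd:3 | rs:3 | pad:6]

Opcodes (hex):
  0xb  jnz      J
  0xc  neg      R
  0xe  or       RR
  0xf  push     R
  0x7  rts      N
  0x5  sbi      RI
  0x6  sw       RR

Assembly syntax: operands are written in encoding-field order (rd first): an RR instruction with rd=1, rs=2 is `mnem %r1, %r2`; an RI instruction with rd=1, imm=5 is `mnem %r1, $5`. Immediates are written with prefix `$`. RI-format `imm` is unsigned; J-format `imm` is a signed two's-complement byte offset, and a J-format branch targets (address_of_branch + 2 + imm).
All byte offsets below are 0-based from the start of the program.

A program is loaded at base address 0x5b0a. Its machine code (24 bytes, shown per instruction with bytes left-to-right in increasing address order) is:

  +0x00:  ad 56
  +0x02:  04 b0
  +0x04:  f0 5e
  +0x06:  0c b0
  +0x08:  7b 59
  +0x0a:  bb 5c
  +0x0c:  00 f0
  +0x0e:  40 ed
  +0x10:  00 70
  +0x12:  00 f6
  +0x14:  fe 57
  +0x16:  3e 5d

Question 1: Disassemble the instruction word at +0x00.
+0x00: ad 56 ⇒ word 0x56ad (little)
  op=0x56ad>>12=0x5 ⇒ sbi (RI)
  rd@[11:9]=0x3 ⇒ %r3
  imm@[8:0]=0xad ⇒ $173

sbi %r3, $173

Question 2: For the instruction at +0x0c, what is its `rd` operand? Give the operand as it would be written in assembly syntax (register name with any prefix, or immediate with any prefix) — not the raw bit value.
[0c] 00 f0 → 0xf000
  opcode bits[15:12]=0xf: push/R
  rd@[11:9]=0x0 ⇒ %r0

%r0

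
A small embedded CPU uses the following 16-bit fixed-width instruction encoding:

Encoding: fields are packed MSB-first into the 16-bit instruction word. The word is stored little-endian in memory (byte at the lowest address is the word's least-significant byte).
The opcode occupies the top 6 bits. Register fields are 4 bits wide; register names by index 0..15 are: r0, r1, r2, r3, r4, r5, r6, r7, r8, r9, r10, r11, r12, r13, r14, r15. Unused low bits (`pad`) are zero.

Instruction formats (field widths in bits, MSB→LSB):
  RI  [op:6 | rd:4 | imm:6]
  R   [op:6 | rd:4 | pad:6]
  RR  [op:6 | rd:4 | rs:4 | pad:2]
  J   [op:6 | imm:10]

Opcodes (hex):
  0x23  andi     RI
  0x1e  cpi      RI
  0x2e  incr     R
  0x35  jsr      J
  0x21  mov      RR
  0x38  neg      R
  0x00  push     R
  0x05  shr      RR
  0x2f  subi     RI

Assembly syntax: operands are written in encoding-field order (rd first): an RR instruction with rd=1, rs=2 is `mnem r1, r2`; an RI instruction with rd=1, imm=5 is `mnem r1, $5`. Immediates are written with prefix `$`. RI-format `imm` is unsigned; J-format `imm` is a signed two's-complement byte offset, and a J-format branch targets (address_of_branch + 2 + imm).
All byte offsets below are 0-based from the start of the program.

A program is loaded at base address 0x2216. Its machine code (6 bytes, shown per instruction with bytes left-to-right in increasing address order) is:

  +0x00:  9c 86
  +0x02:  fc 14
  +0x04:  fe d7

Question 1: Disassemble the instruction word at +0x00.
mov r10, r7

@+00  little-endian(9c 86) = 0x869c
  opcode bits[15:10]=0x21: mov/RR
  [9:6] rd=10 = r10
  [5:2] rs=7 = r7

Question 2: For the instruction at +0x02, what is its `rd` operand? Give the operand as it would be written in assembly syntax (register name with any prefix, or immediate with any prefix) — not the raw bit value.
@+02  little-endian(fc 14) = 0x14fc
  opcode bits[15:10]=0x5: shr/RR
  rd: (w>>6)&0xf=0x3 → r3
  rs: (w>>2)&0xf=0xf → r15

r3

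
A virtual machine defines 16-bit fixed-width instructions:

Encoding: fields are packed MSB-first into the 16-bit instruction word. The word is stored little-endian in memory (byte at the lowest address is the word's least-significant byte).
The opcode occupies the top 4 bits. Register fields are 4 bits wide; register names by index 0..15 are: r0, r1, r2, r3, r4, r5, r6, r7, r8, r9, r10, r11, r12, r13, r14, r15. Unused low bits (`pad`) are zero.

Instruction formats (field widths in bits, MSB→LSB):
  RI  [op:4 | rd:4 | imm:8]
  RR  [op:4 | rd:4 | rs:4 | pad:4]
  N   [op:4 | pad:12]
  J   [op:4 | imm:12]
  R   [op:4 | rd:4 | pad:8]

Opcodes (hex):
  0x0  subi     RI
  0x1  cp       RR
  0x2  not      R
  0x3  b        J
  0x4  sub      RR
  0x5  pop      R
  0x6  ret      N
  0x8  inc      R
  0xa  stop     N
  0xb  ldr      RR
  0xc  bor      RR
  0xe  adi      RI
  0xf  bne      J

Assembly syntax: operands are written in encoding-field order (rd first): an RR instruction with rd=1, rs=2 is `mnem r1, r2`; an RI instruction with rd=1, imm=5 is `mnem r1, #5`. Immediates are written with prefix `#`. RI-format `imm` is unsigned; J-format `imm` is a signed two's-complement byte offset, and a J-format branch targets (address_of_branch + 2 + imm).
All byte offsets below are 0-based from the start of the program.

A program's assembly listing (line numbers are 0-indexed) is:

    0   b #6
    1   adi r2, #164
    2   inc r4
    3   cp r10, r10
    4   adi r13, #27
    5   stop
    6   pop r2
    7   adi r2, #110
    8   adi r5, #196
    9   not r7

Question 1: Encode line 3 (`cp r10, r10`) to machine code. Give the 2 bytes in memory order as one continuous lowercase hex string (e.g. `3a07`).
3. cp fields op=0x1:4|rd=10:4|rs=10:4|pad=0:4 → word 1aa0h → a0 1a

a01a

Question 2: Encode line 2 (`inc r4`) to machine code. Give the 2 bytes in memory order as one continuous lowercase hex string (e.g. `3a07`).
2. inc fields op=0x8:4|rd=4:4|pad=0:8 → word 8400h → 00 84

0084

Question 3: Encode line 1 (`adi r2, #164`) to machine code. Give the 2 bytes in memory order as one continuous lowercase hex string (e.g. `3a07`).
a4e2

L1: adi op=0xe:4|rd=2:4|imm=164:8 ⇒ 0xe2a4 ⇒ little a4 e2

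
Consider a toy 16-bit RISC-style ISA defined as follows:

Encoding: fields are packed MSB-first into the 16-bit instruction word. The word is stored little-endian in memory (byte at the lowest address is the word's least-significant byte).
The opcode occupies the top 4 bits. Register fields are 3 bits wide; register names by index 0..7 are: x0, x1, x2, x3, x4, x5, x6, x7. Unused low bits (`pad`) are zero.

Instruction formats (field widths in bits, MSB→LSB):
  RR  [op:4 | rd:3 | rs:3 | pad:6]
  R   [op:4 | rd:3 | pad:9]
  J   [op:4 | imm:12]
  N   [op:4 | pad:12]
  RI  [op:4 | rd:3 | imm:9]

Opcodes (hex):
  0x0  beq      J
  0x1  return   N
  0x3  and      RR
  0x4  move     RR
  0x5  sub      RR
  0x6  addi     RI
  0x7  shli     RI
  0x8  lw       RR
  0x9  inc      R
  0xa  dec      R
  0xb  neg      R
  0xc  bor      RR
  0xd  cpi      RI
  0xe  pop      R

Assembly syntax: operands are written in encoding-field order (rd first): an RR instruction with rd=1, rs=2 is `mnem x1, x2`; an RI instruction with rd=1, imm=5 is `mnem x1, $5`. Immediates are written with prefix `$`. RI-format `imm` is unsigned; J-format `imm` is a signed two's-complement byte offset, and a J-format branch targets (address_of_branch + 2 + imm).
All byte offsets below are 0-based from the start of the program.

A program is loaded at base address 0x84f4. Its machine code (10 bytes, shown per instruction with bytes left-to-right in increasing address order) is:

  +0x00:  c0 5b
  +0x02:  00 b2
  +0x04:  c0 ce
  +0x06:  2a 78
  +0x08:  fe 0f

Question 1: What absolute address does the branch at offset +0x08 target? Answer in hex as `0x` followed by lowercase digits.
0x84fc

off 0x08: read fe 0f as little → 0x0ffe
  op=0x0ffe>>12=0x0 ⇒ beq (J)
  [11:0] imm=4094 (s12→-2) = $-2
  target = base 0x84f4 + off 0x08 + 2 + imm -2 = 0x84fc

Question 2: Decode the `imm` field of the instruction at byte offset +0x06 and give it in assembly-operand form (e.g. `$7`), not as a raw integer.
$42

off 0x06: read 2a 78 as little → 0x782a
  op=0x782a>>12=0x7 ⇒ shli (RI)
  [11:9] rd=4 = x4
  [8:0] imm=42 = $42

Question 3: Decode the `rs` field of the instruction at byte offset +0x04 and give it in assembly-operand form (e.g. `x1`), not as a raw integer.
@+04  little-endian(c0 ce) = 0xcec0
  top 4b → 0xc → bor [RR]
  rd@[11:9]=0x7 ⇒ x7
  rs@[8:6]=0x3 ⇒ x3

x3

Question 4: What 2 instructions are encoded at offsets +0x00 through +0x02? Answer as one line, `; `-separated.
@+00  little-endian(c0 5b) = 0x5bc0
  top 4b → 0x5 → sub [RR]
  rd@[11:9]=0x5 ⇒ x5
  rs@[8:6]=0x7 ⇒ x7
@+02  little-endian(00 b2) = 0xb200
  top 4b → 0xb → neg [R]
  rd@[11:9]=0x1 ⇒ x1

sub x5, x7; neg x1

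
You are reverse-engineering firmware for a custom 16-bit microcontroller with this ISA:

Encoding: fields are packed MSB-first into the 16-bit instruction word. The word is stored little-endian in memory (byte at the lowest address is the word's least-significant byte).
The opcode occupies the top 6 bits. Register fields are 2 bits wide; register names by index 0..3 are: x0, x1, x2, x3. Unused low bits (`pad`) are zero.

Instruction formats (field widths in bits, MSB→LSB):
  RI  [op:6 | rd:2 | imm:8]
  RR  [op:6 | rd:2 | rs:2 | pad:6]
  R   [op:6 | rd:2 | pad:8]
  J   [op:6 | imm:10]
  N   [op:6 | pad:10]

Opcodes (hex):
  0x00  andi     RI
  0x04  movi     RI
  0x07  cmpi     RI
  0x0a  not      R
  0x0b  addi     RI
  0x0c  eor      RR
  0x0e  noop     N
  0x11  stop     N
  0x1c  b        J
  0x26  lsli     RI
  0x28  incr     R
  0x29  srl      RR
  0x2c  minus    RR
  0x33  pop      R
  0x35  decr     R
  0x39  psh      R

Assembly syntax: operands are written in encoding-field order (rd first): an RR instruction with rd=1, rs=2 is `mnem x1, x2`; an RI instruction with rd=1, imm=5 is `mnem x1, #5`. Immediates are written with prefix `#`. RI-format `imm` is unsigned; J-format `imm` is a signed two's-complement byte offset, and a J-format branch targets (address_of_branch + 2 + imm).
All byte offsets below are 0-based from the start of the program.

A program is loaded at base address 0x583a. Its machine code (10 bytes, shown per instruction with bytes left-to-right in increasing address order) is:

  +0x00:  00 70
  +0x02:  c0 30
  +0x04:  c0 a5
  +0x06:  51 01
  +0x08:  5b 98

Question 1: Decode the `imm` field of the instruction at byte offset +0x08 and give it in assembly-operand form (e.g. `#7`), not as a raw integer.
#91

+0x08: 5b 98 ⇒ word 0x985b (little)
  op=0x985b>>10=0x26 ⇒ lsli (RI)
  rd: (w>>8)&0x3=0x0 → x0
  imm: (w>>0)&0xff=0x5b → #91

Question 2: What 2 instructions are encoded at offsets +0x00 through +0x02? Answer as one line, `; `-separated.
+0x00: 00 70 ⇒ word 0x7000 (little)
  opcode bits[15:10]=0x1c: b/J
  imm: (w>>0)&0x3ff=0x0 → #0
+0x02: c0 30 ⇒ word 0x30c0 (little)
  opcode bits[15:10]=0xc: eor/RR
  rd: (w>>8)&0x3=0x0 → x0
  rs: (w>>6)&0x3=0x3 → x3

b #0; eor x0, x3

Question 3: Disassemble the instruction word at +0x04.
srl x1, x3

[04] c0 a5 → 0xa5c0
  top 6b → 0x29 → srl [RR]
  rd: (w>>8)&0x3=0x1 → x1
  rs: (w>>6)&0x3=0x3 → x3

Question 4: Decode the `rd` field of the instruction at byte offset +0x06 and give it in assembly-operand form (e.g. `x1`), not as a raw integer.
+0x06: 51 01 ⇒ word 0x0151 (little)
  opcode bits[15:10]=0x0: andi/RI
  rd: (w>>8)&0x3=0x1 → x1
  imm: (w>>0)&0xff=0x51 → #81

x1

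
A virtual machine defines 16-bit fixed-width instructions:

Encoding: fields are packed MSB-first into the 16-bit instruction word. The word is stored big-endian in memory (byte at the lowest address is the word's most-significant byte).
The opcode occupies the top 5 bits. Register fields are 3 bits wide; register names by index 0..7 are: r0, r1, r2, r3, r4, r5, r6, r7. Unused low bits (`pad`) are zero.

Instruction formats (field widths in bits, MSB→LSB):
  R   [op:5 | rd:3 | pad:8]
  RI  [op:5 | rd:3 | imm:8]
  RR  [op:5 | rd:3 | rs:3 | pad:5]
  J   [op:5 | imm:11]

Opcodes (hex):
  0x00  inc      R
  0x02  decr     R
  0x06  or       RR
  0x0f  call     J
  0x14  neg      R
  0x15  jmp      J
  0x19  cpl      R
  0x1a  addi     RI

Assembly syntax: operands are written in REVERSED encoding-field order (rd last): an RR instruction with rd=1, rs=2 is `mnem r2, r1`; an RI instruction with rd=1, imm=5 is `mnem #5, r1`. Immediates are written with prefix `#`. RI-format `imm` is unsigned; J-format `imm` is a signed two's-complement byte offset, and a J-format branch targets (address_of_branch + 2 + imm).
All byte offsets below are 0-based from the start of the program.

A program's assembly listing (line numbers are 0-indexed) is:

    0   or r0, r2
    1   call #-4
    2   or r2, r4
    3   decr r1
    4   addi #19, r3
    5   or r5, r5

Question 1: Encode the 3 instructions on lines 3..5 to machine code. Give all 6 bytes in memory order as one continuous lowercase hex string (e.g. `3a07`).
L3: decr op=0x2:5|rd=1:3|pad=0:8 ⇒ 0x1100 ⇒ big 11 00
L4: addi op=0x1a:5|rd=3:3|imm=19:8 ⇒ 0xd313 ⇒ big d3 13
L5: or op=0x6:5|rd=5:3|rs=5:3|pad=0:5 ⇒ 0x35a0 ⇒ big 35 a0

1100d31335a0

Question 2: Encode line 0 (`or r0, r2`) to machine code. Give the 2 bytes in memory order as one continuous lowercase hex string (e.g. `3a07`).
0. or fields op=0x6:5|rd=2:3|rs=0:3|pad=0:5 → word 3200h → 32 00

3200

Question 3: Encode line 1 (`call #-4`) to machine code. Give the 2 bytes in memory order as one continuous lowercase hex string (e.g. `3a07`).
7ffc

1. call fields op=0xf:5|imm=-4:11 → word 7ffch → 7f fc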